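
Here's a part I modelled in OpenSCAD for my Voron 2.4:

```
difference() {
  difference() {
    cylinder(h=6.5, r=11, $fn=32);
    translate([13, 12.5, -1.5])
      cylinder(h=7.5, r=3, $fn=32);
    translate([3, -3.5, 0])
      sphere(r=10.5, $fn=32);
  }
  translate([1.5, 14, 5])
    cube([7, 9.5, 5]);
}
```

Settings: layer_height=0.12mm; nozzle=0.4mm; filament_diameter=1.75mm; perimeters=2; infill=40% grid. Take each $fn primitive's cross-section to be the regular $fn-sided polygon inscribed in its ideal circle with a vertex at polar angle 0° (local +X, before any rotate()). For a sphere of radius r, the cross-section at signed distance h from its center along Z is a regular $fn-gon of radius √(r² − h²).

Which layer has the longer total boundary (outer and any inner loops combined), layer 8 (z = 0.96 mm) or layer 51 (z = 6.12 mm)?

Layer 8 (z = 0.96): the r=11 cylinder gives a regular 32-gon of circumradius 11 (constant along its height) (perimeter = 2·32·11.000·sin(180°/32) = 69.00 mm); the r=3 cylinder at (13, 12.5) gives a regular 32-gon of circumradius 3 (constant along its height) (perimeter = 2·32·3.000·sin(180°/32) = 18.82 mm); the sphere at (3, -3.5): section is a regular 32-gon, circumradius = √(r²−h²) = √(10.5²−0.96²) = 10.456 (perimeter = 2·32·10.456·sin(180°/32) = 65.59 mm); Taking the first minus the rest: starting from the r=11 cylinder, the r=3 cylinder at (13, 12.5) misses the remaining region (no effect); the r=10.5 sphere at (3, -3.5) partially overlaps it — only the 260.95 mm² overlap (of its 341.26 mm²) is removed, clipping the outline — boundary = 72.37 mm; the cube at (1.5, 14) is absent (z outside [5, 10]); After the difference (first − rest): none of the subtracted shapes is present at this height, so the result so far is unchanged — boundary = 72.37 mm. So its perimeter = 72.37 mm. Layer 51 (z = 6.12): the cylinder: section is a regular 32-gon, circumradius r=11 (perimeter = 2·32·11.000·sin(180°/32) = 69.00 mm); the cylinder at (13, 12.5) is not intersected at this z (z outside [-1.5, 6]); the r=10.5 sphere at (3, -3.5) slices to a regular 32-gon of circumradius 8.532 (√(r²−h²) with h=6.12 from center) (perimeter = 2·32·8.532·sin(180°/32) = 53.52 mm); Subtracting the remaining from the first: starting from the r=11 cylinder, the r=10.5 sphere at (3, -3.5) partially overlaps it — only the 200.11 mm² overlap (of its 227.23 mm²) is removed, clipping the outline — boundary = 83.65 mm; the cube at (1.5, 14) (footprint 7×9.5) is included at this height (perimeter 33.00 mm); Subtracting the remaining from the first: starting from that combined region, the 7×9.5 cube at (1.5, 14) misses the remaining region (no effect) — boundary = 83.65 mm. So its perimeter = 83.65 mm. Layer 51 is larger (83.65 vs 72.37 mm).

layer 51 (z = 6.12 mm)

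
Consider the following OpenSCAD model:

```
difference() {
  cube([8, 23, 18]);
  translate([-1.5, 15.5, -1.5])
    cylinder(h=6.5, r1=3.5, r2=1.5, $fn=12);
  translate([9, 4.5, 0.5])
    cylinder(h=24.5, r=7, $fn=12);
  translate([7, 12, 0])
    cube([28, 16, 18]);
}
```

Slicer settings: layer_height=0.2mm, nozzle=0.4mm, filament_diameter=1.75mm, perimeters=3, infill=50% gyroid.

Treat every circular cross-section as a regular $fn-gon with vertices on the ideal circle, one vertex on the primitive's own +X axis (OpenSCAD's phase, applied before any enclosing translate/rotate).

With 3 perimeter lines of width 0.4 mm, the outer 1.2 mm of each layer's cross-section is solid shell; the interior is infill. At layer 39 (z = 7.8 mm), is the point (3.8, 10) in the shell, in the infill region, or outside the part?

shell

At z = 7.8 mm: the cube is present — its section is the full 8×23 rectangle; the cone at (-1.5, 15.5) does not reach this height (z outside [-1.5, 5]); the cylinder at (9, 4.5): section is a regular 12-gon, circumradius r=7; the 28×16 cube at (7, 12) contributes its full rectangle; Subtracting the remaining from the first: starting from the 8×23 cube, the r=7 cylinder at (9, 4.5) partially overlaps it — only the 53.80 mm² overlap (of its 147.00 mm²) is removed, clipping the outline; the 28×16 cube at (7, 12) partially overlaps it — only the 11.00 mm² overlap (of its 448.00 mm²) is removed, clipping the outline — 1 connected region. Overall, the cross-section is a single solid region. The nearest boundary edge runs (5.50, 10.56)→(2.94, 8.00); distance from the point to it = 0.80 mm. The point is inside the cross-section, 0.80 mm from the nearest boundary — within the 1.2 mm shell band (3 × 0.4).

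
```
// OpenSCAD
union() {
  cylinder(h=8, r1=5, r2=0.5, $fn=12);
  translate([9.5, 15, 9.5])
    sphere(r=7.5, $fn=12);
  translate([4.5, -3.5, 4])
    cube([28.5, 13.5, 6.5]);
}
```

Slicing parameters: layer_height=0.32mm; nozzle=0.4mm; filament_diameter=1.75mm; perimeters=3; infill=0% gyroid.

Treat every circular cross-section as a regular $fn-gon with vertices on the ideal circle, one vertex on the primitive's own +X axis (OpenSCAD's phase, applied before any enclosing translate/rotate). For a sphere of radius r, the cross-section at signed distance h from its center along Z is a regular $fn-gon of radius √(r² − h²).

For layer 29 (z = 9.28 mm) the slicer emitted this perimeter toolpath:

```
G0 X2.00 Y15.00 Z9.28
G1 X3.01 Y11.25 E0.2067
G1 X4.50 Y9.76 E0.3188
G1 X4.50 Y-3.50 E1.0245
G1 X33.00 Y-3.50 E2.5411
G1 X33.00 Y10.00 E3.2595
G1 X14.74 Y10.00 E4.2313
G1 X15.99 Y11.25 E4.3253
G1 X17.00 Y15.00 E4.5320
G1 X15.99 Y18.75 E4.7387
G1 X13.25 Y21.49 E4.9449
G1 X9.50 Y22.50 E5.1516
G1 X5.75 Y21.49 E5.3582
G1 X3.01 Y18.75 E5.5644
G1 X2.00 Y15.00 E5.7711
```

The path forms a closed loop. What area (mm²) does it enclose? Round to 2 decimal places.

Apply the shoelace formula to the sequence of (X, Y) vertices; enclosed area = 536.21 mm².

536.21 mm²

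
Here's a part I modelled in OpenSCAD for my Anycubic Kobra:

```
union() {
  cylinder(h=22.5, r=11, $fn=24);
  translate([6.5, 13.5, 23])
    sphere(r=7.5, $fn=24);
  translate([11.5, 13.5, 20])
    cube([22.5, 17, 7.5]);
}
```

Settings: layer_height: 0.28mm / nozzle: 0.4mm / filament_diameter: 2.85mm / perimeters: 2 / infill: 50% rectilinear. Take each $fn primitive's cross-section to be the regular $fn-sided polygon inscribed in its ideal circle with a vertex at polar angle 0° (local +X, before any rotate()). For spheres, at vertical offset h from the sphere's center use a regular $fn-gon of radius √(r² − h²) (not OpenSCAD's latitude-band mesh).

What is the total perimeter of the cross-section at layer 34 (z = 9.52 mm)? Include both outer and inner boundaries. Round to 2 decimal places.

At z = 9.52 mm: the r=11 cylinder contributes a regular 24-gon of circumradius 11 (perimeter = 2·24·11.000·sin(180°/24) = 68.92 mm); the sphere at (6.5, 13.5) is not intersected at this z (|z−center|=13.480 > r=7.5); the cube at (11.5, 13.5) is absent (z outside [20, 27.5]); Combining (union): only the r=11 cylinder is present, so the union is just that shape — boundary = 68.92 mm. Overall, the cross-section is a single solid region. Total boundary length (outer) = 68.92 mm.

68.92 mm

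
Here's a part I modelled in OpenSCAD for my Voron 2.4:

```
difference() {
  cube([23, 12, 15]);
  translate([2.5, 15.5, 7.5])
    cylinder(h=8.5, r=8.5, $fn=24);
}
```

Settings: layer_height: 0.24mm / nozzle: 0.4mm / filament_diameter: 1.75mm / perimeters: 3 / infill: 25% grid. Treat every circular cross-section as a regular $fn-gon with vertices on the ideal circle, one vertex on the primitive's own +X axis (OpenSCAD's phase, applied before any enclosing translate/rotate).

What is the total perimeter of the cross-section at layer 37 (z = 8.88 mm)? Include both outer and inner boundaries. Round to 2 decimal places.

At z = 8.88 mm: the cube is present — its section is the full 23×12 rectangle (perimeter 70.00 mm); the cylinder at (2.5, 15.5): section is a regular 24-gon, circumradius r=8.5 (perimeter = 2·24·8.500·sin(180°/24) = 53.25 mm); After the difference (first − rest): starting from the 23×12 cube, the r=8.5 cylinder at (2.5, 15.5) partially overlaps it — only the 39.47 mm² overlap (of its 224.40 mm²) is removed, clipping the outline — boundary = 67.47 mm. Overall, the cross-section is a single solid region. Total boundary length (outer) = 67.47 mm.

67.47 mm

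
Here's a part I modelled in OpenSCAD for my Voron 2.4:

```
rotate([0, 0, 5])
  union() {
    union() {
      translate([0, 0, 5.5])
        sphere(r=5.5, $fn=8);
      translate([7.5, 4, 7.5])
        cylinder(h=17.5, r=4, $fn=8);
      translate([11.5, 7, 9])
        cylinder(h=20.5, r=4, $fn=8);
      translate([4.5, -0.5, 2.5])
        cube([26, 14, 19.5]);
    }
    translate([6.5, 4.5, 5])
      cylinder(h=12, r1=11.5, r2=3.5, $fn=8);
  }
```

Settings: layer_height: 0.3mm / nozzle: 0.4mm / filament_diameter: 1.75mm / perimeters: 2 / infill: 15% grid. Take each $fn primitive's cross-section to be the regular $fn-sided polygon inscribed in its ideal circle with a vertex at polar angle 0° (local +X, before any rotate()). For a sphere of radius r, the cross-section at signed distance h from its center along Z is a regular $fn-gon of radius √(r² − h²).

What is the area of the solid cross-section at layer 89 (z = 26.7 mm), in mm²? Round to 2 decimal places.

At z = 26.7 mm: the sphere does not reach this height (|z−center|=21.200 > r=5.5); the cylinder at (7.5, 4) is absent (z outside [7.5, 25]); the r=4 cylinder at (11.5, 7) contributes a regular 8-gon of circumradius 4 (area = (8/2)·4.000²·sin(360°/8) = 45.25 mm²); the cube at (4.5, -0.5) is absent (z outside [2.5, 22]); Combining (union): only the r=4 cylinder at (11.5, 7) is present, so the union is just that shape — area = 45.25 mm²; the cone at (6.5, 4.5) does not reach this height (z outside [5, 17]); Merging all regions: only the result so far is present, so the union is just that shape — area = 45.25 mm²; (whole slice rotated 5° about Z — lengths, areas and connectivity unchanged). Overall, the cross-section is a single solid region. Net area = 45.25 mm².

45.25 mm²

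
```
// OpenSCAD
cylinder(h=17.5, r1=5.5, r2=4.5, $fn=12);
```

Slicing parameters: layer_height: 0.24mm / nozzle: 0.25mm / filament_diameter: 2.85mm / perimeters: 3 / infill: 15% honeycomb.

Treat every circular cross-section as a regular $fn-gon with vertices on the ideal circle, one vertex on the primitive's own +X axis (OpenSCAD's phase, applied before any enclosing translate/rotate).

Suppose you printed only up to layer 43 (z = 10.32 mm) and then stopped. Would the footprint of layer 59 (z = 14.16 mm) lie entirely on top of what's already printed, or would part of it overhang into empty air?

Compare the two slices. At z = 10.32: the cone contributes a regular 12-gon of circumradius 4.910 (interpolated between r1=5.5 and r2=4.5 at t=0.590) (area = (12/2)·4.910²·sin(360°/12) = 72.33 mm²). At z = 14.16: the cone: at t=0.809 of its height the radius interpolates to r₁+(r₂−r₁)t = 4.691, giving a regular 12-gon of that circumradius (area = (12/2)·4.691²·sin(360°/12) = 66.01 mm²). Checking containment: the cross-section at z = 14.16 is a subset of the cross-section at z = 10.32.

entirely on top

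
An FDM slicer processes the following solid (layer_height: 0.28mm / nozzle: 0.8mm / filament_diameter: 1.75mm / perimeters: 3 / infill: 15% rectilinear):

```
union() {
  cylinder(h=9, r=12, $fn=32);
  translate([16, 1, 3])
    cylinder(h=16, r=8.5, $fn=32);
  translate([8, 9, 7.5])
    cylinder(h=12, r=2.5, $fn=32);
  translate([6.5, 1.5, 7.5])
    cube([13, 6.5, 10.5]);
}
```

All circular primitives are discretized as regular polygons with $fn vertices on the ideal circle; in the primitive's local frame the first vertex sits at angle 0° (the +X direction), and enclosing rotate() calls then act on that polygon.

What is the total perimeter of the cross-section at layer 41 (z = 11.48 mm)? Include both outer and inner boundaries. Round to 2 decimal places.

64.25 mm

At z = 11.48 mm: the cylinder is not intersected at this z (z outside [0, 9]); the cylinder at (16, 1): section is a regular 32-gon, circumradius r=8.5 (perimeter = 2·32·8.500·sin(180°/32) = 53.32 mm); the r=2.5 cylinder at (8, 9) contributes a regular 32-gon of circumradius 2.5 (perimeter = 2·32·2.500·sin(180°/32) = 15.68 mm); the cube at (6.5, 1.5) (footprint 13×6.5) is included at this height (perimeter 39.00 mm); Taking the union: the regions partially overlap (shared area 74.57 mm²), so the edge portions inside another operand are dropped and the merged outline is re-measured after clipping — boundary = 64.25 mm. Overall, the cross-section is a single solid region. Total boundary length (outer) = 64.25 mm.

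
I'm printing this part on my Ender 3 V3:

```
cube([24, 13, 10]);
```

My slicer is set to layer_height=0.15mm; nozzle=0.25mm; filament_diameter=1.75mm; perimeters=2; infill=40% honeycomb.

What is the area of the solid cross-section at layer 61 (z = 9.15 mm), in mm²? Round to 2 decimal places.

At z = 9.15 mm: the cube (footprint 24×13) is included at this height (area 312.00 mm²). Overall, the cross-section is a single solid region. Net area = 312.00 mm².

312.00 mm²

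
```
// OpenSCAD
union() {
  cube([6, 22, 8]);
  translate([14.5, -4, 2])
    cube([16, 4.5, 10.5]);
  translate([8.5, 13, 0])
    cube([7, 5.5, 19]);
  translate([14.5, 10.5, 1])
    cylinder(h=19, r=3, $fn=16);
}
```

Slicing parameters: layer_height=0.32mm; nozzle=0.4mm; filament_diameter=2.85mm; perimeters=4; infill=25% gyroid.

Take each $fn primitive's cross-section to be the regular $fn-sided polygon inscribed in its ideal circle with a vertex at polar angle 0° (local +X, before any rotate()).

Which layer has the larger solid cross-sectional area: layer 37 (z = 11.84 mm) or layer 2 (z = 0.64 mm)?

layer 2 (z = 0.64 mm)

Layer 37 (z = 11.84): the cube does not reach this height (z outside [0, 8]); the cube at (14.5, -4) (footprint 16×4.5) is included at this height (area 72.00 mm²); the 7×5.5 cube at (8.5, 13) contributes its full rectangle (area 38.50 mm²); the cylinder at (14.5, 10.5): section is a regular 16-gon, circumradius r=3 (area = (16/2)·3.000²·sin(360°/16) = 27.55 mm²); Taking the union: the regions partially overlap — summed areas 138.05 mm² minus the doubly-counted overlap 0.90 mm² gives 137.15 mm² — area = 137.15 mm². So its area = 137.15 mm². Layer 2 (z = 0.64): the cube (footprint 6×22) is included at this height (area 132.00 mm²); the cube at (14.5, -4) is absent (z outside [2, 12.5]); the 7×5.5 cube at (8.5, 13) contributes its full rectangle (area 38.50 mm²); the cylinder at (14.5, 10.5) does not reach this height (z outside [1, 20]); Combining (union): the 2 present regions are separate (no shared area or edge), so areas and boundary lengths simply add and each stays a separate island — area = 170.50 mm². So its area = 170.50 mm². Layer 2 is larger (170.50 vs 137.15 mm²).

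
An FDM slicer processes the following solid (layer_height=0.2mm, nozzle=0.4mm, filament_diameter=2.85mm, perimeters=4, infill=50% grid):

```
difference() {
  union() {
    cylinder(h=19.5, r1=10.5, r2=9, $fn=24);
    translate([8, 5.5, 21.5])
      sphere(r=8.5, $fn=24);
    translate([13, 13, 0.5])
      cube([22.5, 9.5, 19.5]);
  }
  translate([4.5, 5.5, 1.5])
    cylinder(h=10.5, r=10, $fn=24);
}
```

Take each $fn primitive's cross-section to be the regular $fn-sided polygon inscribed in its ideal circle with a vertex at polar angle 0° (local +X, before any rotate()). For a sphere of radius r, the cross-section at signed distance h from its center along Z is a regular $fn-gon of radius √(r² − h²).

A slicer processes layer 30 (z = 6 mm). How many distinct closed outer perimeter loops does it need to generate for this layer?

2

At z = 6 mm: the cone (r1=10.5→r2=9) has section circumradius 10.038 here — a regular 24-gon; the sphere at (8, 5.5) does not reach this height (|z−center|=15.500 > r=8.5); the cube at (13, 13) is present — its section is the full 22.5×9.5 rectangle; Taking the union: the 2 present regions are separate (no shared area or edge), so areas and boundary lengths simply add and each stays a separate island — 2 connected regions; the r=10 cylinder at (4.5, 5.5) contributes a regular 24-gon of circumradius 10; Taking the first minus the rest: starting from the result so far, the r=10 cylinder at (4.5, 5.5) partially overlaps it — only the 173.27 mm² overlap (of its 310.58 mm²) is removed, clipping the outline — 2 connected regions. The result has 2 disconnected regions.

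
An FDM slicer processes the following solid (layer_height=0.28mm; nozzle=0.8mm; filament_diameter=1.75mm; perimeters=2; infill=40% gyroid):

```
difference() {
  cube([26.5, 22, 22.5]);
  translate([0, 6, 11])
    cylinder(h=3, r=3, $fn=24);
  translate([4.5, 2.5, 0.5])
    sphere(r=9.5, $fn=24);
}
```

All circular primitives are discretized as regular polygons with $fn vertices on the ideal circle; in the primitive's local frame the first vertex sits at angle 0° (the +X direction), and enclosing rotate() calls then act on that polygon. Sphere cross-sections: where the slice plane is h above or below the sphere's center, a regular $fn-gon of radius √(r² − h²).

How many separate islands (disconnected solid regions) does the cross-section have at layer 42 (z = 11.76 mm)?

At z = 11.76 mm: the 26.5×22 cube contributes its full rectangle; the r=3 cylinder at (0, 6) gives a regular 24-gon of circumradius 3 (constant along its height); the sphere at (4.5, 2.5) is absent (|z−center|=11.260 > r=9.5); After the difference (first − rest): starting from the 26.5×22 cube, the r=3 cylinder at (0, 6) partially overlaps it — only the 13.98 mm² overlap (of its 27.95 mm²) is removed, clipping the outline — 1 connected region. Overall, the cross-section is a single solid region. Island count = 1.

1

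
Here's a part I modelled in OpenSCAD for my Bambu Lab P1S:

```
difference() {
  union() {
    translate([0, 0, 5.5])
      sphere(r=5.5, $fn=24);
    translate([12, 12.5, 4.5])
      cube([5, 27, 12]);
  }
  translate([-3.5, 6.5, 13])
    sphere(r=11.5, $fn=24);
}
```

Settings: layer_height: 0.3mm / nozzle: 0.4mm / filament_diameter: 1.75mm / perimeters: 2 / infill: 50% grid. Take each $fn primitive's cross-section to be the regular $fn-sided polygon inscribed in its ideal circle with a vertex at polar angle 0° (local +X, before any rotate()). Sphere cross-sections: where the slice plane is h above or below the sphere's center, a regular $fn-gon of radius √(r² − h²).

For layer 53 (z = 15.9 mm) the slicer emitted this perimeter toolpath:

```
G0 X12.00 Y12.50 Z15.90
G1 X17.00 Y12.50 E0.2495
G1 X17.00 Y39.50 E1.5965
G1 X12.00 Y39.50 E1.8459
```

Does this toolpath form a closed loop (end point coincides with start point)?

no

Start point (G0): (12.00, 12.50). End point (last G1): the path does not return to the start — open.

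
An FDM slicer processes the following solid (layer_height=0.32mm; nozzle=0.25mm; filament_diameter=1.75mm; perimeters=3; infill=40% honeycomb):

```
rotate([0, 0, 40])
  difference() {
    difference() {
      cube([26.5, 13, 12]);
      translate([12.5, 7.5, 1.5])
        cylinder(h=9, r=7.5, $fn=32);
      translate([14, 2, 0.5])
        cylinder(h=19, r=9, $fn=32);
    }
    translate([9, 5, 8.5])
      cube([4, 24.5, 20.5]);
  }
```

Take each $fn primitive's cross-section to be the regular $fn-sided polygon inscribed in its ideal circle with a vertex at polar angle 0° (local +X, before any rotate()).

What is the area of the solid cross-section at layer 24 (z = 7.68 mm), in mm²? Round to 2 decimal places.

At z = 7.68 mm: the cube (footprint 26.5×13) is included at this height (area 344.50 mm²); the cylinder at (12.5, 7.5): section is a regular 32-gon, circumradius r=7.5 (area = (32/2)·7.500²·sin(360°/32) = 175.58 mm²); the r=9 cylinder at (14, 2) gives a regular 32-gon of circumradius 9 (constant along its height) (area = (32/2)·9.000²·sin(360°/32) = 252.84 mm²); Subtracting the remaining from the first: starting from the 26.5×13 cube (344.50 mm²), the r=7.5 cylinder at (12.5, 7.5) partially overlaps it — only the 161.85 mm² overlap (of its 175.58 mm²) is removed, clipping the outline; the r=9 cylinder at (14, 2) partially overlaps it — only the 43.09 mm² overlap (of its 252.84 mm²) is removed, clipping the outline — area = 139.56 mm²; the cube at (9, 5) does not reach this height (z outside [8.5, 29]); Subtracting the remaining from the first: none of the subtracted shapes is present at this height, so the result so far is unchanged — area = 139.56 mm²; (whole slice rotated 40° about Z — lengths, areas and connectivity unchanged). Overall, the cross-section has 2 separate islands. Net area = 139.56 mm².

139.56 mm²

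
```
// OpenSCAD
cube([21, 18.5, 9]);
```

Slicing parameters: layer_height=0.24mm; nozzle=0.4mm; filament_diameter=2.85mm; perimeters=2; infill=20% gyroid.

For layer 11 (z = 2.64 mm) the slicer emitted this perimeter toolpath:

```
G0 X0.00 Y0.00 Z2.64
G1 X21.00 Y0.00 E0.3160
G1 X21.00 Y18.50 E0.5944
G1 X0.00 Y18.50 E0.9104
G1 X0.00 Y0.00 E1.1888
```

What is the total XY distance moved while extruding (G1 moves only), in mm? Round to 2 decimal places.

Sum the Euclidean lengths of each G1 segment: total = 79.00 mm.

79.00 mm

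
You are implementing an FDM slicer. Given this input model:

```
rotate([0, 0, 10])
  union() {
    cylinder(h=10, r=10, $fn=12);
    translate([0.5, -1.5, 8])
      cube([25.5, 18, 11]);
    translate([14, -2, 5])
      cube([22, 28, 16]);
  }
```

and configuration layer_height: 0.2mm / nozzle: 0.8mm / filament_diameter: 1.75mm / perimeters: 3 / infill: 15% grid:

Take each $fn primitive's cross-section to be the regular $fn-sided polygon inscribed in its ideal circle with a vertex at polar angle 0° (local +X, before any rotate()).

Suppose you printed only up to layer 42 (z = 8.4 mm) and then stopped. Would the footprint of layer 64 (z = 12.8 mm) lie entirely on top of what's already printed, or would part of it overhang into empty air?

entirely on top

Compare the two slices. At z = 8.4: the r=10 cylinder gives a regular 12-gon of circumradius 10 (constant along its height) (area = (12/2)·10.000²·sin(360°/12) = 300.00 mm²); the cube at (0.5, -1.5) (footprint 25.5×18) is included at this height (area 459.00 mm²); the cube at (14, -2) (footprint 22×28) is included at this height (area 616.00 mm²); Taking the union: the regions partially overlap — summed areas 1375.00 mm² minus the doubly-counted overlap 299.98 mm² gives 1075.02 mm² — area = 1075.02 mm²; (whole slice rotated 10° about Z — lengths, areas and connectivity unchanged). At z = 12.8: the cylinder is absent (z outside [0, 10]); the cube at (0.5, -1.5) is present — its section is the full 25.5×18 rectangle (area 459.00 mm²); the cube at (14, -2) (footprint 22×28) is included at this height (area 616.00 mm²); Merging all regions: the regions partially overlap — summed areas 1075.00 mm² minus the doubly-counted overlap 216.00 mm² gives 859.00 mm² — area = 859.00 mm²; (whole slice rotated 10° about Z — lengths, areas and connectivity unchanged). Checking containment: the cross-section at z = 12.8 is a subset of the cross-section at z = 8.4.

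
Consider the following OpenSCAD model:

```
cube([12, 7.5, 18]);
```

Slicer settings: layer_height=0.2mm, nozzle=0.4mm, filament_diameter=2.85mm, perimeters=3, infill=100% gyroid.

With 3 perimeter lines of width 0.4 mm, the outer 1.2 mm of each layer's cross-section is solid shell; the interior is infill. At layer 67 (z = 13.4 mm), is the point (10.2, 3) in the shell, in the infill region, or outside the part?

infill

At z = 13.4 mm: the 12×7.5 cube contributes its full rectangle. Overall, the cross-section is a single solid region. The nearest boundary edge runs (12.00, 0.00)→(12.00, 7.50); distance from the point to it = 1.80 mm. The point is inside the cross-section and 1.80 mm from the nearest boundary — more than the 1.2 mm shell width (3 × 0.4), so it's in the infill interior.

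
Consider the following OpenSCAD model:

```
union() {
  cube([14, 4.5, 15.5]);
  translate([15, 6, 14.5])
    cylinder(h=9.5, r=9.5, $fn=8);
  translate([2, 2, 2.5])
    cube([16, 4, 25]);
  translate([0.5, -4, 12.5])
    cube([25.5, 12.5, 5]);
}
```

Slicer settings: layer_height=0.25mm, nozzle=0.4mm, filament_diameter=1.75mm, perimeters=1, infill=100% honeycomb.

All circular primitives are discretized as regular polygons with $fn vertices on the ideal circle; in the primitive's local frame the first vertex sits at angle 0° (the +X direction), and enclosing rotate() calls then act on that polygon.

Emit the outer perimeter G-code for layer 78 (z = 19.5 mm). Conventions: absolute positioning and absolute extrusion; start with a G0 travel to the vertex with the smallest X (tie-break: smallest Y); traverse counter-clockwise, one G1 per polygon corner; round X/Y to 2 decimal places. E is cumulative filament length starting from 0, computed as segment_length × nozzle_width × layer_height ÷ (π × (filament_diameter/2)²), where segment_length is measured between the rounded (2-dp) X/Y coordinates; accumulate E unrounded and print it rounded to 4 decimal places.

At z = 19.5 mm: the cube is absent (z outside [0, 15.5]); the r=9.5 cylinder at (15, 6) contributes a regular 8-gon of circumradius 9.5; the cube at (2, 2) is present — its section is the full 16×4 rectangle; the cube at (0.5, -4) does not reach this height (z outside [12.5, 17.5]); Merging all regions: the regions partially overlap (shared area 46.69 mm²), so overlapping operands fuse into one piece — 1 connected region. The outline is a single polygon with 11 vertices. Extrusion per mm of travel: 0.4 × 0.25 / (π × 0.875²) = 0.041575. Accumulating E over each segment gives final E = 2.7651.

G0 X2.00 Y2.00 Z19.50
G1 X7.16 Y2.00 E0.2145
G1 X8.28 Y-0.72 E0.3368
G1 X15.00 Y-3.50 E0.6392
G1 X21.72 Y-0.72 E0.9415
G1 X24.50 Y6.00 E1.2439
G1 X21.72 Y12.72 E1.5462
G1 X15.00 Y15.50 E1.8486
G1 X8.28 Y12.72 E2.1509
G1 X5.50 Y6.00 E2.4533
G1 X2.00 Y6.00 E2.5988
G1 X2.00 Y2.00 E2.7651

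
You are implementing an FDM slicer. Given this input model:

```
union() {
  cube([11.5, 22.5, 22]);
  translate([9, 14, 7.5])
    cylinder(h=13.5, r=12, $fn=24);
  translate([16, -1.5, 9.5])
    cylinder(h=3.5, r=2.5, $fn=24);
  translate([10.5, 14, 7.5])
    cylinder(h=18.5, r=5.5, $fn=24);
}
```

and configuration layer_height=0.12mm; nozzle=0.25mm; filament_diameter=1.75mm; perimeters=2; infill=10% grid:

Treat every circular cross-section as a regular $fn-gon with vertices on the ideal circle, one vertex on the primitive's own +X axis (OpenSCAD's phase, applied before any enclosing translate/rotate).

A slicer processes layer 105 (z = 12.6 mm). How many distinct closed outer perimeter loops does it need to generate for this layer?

2

At z = 12.6 mm: the 11.5×22.5 cube contributes its full rectangle; the r=12 cylinder at (9, 14) contributes a regular 24-gon of circumradius 12; the cylinder at (16, -1.5): section is a regular 24-gon, circumradius r=2.5; the cylinder at (10.5, 14): section is a regular 24-gon, circumradius r=5.5; Merging all regions: the regions partially overlap (shared area 317.21 mm²), so overlapping operands fuse into one piece — 2 connected regions. The result has 2 disconnected regions.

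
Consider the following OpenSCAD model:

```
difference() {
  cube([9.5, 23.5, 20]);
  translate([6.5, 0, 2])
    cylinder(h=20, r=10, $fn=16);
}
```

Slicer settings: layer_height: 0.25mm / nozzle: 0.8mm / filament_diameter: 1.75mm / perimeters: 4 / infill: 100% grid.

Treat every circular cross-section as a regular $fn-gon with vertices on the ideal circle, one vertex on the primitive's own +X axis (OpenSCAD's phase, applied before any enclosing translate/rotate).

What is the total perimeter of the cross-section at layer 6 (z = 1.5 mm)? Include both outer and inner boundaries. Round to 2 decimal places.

66.00 mm

At z = 1.5 mm: the 9.5×23.5 cube contributes its full rectangle (perimeter 66.00 mm); the cylinder at (6.5, 0) does not reach this height (z outside [2, 22]); After the difference (first − rest): none of the subtracted shapes is present at this height, so the 9.5×23.5 cube is unchanged — boundary = 66.00 mm. Overall, the cross-section is a single solid region. Total boundary length (outer) = 66.00 mm.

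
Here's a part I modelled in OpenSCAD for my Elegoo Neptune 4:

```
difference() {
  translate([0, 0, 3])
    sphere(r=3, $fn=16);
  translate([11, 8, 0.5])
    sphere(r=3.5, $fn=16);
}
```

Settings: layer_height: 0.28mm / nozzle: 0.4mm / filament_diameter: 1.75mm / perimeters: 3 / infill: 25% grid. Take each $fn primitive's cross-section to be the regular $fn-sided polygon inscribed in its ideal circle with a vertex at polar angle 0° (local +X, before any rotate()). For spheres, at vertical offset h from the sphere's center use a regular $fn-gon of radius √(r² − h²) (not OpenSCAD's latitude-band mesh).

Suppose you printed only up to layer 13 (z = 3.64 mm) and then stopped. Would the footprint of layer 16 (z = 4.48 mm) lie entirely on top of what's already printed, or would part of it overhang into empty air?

Compare the two slices. At z = 3.64: the r=3 sphere slices to a regular 16-gon of circumradius 2.931 (√(r²−h²) with h=0.64 from center) (area = (16/2)·2.931²·sin(360°/16) = 26.30 mm²); the r=3.5 sphere at (11, 8) contributes a regular 16-gon of circumradius √(3.5²−3.14²) = 1.546 (area = (16/2)·1.546²·sin(360°/16) = 7.32 mm²); Subtracting the remaining from the first: starting from the r=3 sphere (26.30 mm²), the r=3.5 sphere at (11, 8) misses the remaining region (no effect) — area = 26.30 mm². At z = 4.48: the sphere: section is a regular 16-gon, circumradius = √(r²−h²) = √(3²−1.48²) = 2.610 (area = (16/2)·2.610²·sin(360°/16) = 20.85 mm²); the sphere at (11, 8) is not intersected at this z (|z−center|=3.980 > r=3.5); Subtracting the remaining from the first: none of the subtracted shapes is present at this height, so the r=3 sphere is unchanged — area = 20.85 mm². Checking containment: the cross-section at z = 4.48 is a subset of the cross-section at z = 3.64.

entirely on top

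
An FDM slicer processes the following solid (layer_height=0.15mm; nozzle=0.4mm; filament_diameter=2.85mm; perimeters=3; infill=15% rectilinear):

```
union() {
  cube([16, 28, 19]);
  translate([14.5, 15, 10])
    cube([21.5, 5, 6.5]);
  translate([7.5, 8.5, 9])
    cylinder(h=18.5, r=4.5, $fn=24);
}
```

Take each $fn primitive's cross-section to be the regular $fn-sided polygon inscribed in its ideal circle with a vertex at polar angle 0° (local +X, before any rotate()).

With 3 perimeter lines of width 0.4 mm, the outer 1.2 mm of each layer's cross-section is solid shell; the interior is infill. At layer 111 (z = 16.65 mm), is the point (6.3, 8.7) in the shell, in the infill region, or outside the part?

infill

At z = 16.65 mm: the cube is present — its section is the full 16×28 rectangle; the cube at (14.5, 15) is not intersected at this z (z outside [10, 16.5]); the r=4.5 cylinder at (7.5, 8.5) gives a regular 24-gon of circumradius 4.5 (constant along its height); Taking the union: the r=4.5 cylinder at (7.5, 8.5) lies entirely inside the 16×28 cube, so the union is just the 16×28 cube — 1 connected region. Overall, the cross-section is a single solid region. The nearest boundary edge runs (0.00, 0.00)→(0.00, 28.00); distance from the point to it = 6.30 mm. The point is inside the cross-section and 6.30 mm from the nearest boundary — more than the 1.2 mm shell width (3 × 0.4), so it's in the infill interior.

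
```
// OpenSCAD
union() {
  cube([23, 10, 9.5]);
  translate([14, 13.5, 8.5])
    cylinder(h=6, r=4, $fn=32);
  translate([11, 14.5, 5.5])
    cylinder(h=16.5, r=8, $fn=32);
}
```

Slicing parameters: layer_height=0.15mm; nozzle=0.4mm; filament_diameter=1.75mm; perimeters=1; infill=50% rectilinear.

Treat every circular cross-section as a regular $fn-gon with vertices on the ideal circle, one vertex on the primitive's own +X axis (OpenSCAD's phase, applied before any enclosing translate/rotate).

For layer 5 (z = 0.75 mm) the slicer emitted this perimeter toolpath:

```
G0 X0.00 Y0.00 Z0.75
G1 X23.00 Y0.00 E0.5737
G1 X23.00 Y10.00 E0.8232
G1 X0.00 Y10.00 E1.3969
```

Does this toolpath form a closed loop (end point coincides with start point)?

no

Start point (G0): (0.00, 0.00). End point (last G1): the path does not return to the start — open.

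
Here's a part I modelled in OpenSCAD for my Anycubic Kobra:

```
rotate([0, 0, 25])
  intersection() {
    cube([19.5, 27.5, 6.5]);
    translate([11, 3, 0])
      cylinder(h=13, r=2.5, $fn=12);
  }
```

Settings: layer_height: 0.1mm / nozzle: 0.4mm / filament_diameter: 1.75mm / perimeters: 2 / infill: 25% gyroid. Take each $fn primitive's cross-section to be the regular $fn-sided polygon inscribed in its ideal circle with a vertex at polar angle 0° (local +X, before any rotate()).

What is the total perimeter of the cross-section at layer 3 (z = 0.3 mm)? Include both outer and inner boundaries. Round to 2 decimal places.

15.53 mm

At z = 0.3 mm: the 19.5×27.5 cube contributes its full rectangle (perimeter 94.00 mm); the cylinder at (11, 3): section is a regular 12-gon, circumradius r=2.5 (perimeter = 2·12·2.500·sin(180°/12) = 15.53 mm); Taking the intersection: the r=2.5 cylinder at (11, 3) lies inside the 19.5×27.5 cube, so the common part is the r=2.5 cylinder at (11, 3) itself — boundary = 15.53 mm; (whole slice rotated 25° about Z — lengths, areas and connectivity unchanged). Overall, the cross-section is a single solid region. Total boundary length (outer) = 15.53 mm.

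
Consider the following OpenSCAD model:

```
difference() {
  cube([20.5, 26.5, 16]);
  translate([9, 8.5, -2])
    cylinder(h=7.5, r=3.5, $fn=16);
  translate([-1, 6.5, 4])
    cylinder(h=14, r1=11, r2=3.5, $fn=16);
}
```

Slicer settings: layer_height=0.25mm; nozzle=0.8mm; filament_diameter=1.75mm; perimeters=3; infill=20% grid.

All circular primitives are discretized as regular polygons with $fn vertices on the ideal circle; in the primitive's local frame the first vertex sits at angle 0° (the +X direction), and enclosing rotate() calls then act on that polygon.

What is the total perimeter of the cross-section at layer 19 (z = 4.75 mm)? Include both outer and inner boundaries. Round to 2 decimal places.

97.11 mm

At z = 4.75 mm: the cube (footprint 20.5×26.5) is included at this height (perimeter 94.00 mm); the r=3.5 cylinder at (9, 8.5) gives a regular 16-gon of circumradius 3.5 (constant along its height) (perimeter = 2·16·3.500·sin(180°/16) = 21.85 mm); the cone at (-1, 6.5) contributes a regular 16-gon of circumradius 10.598 (interpolated between r1=11 and r2=3.5 at t=0.054) (perimeter = 2·16·10.598·sin(180°/16) = 66.16 mm); Taking the first minus the rest: starting from the 20.5×26.5 cube, the r=3.5 cylinder at (9, 8.5) lies wholly inside it (removes its full 37.50 mm² and its 21.85 mm outline becomes a hole wall); the cone at (-1, 6.5) partially overlaps it — only the 112.92 mm² overlap (of its 343.87 mm²) is removed, clipping the outline — boundary = 97.11 mm. Overall, the cross-section is a single solid region. Total boundary length (outer) = 97.11 mm.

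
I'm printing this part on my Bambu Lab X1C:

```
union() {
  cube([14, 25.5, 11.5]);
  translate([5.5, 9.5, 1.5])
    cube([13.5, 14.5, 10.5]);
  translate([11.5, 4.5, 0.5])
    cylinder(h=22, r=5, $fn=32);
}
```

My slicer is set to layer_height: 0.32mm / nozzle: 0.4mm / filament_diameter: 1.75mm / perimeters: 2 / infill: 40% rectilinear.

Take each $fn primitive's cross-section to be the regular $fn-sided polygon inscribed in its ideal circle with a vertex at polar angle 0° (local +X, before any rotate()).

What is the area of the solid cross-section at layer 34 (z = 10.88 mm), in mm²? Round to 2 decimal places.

446.09 mm²

At z = 10.88 mm: the cube is present — its section is the full 14×25.5 rectangle (area 357.00 mm²); the cube at (5.5, 9.5) is present — its section is the full 13.5×14.5 rectangle (area 195.75 mm²); the r=5 cylinder at (11.5, 4.5) gives a regular 32-gon of circumradius 5 (constant along its height) (area = (32/2)·5.000²·sin(360°/32) = 78.04 mm²); Taking the union: the regions partially overlap — summed areas 630.79 mm² minus the doubly-counted overlap 184.70 mm² gives 446.09 mm² — area = 446.09 mm². Overall, the cross-section is a single solid region. Net area = 446.09 mm².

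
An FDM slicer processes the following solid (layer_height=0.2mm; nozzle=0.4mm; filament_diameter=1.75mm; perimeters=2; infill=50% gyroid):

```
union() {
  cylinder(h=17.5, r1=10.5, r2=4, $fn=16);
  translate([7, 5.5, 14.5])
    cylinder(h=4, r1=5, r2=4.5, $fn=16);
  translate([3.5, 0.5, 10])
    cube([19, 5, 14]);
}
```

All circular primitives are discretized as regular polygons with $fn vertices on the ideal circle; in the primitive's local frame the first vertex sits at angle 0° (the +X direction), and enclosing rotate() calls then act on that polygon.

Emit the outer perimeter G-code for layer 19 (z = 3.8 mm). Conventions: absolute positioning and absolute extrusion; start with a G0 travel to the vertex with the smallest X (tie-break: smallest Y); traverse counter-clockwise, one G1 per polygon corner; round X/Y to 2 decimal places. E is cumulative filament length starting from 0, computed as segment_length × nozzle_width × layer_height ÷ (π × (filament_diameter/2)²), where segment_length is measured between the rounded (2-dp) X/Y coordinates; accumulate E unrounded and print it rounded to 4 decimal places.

G0 X-9.09 Y0.00 Z3.80
G1 X-8.40 Y-3.48 E0.1180
G1 X-6.43 Y-6.43 E0.2360
G1 X-3.48 Y-8.40 E0.3540
G1 X0.00 Y-9.09 E0.4720
G1 X3.48 Y-8.40 E0.5900
G1 X6.43 Y-6.43 E0.7079
G1 X8.40 Y-3.48 E0.8259
G1 X9.09 Y0.00 E0.9439
G1 X8.40 Y3.48 E1.0619
G1 X6.43 Y6.43 E1.1799
G1 X3.48 Y8.40 E1.2979
G1 X0.00 Y9.09 E1.4159
G1 X-3.48 Y8.40 E1.5339
G1 X-6.43 Y6.43 E1.6519
G1 X-8.40 Y3.48 E1.7699
G1 X-9.09 Y0.00 E1.8879

At z = 3.8 mm: the cone: at t=0.217 of its height the radius interpolates to r₁+(r₂−r₁)t = 9.089, giving a regular 16-gon of that circumradius; the cone at (7, 5.5) does not reach this height (z outside [14.5, 18.5]); the cube at (3.5, 0.5) is not intersected at this z (z outside [10, 24]); Combining (union): only the cone is present, so the union is just that shape — 1 connected region. The outline is a single polygon with 16 vertices. Extrusion per mm of travel: 0.4 × 0.2 / (π × 0.875²) = 0.033260. Accumulating E over each segment gives final E = 1.8879.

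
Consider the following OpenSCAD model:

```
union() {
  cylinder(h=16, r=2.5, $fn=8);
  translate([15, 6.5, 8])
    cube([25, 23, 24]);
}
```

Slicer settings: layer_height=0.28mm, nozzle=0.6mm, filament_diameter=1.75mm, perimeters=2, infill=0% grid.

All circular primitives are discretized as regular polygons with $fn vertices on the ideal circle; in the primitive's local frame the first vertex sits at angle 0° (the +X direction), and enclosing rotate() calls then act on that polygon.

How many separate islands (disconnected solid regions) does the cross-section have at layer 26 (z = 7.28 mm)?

1

At z = 7.28 mm: the r=2.5 cylinder contributes a regular 8-gon of circumradius 2.5; the cube at (15, 6.5) is not intersected at this z (z outside [8, 32]); Combining (union): only the r=2.5 cylinder is present, so the union is just that shape — 1 connected region. Overall, the cross-section is a single solid region. Island count = 1.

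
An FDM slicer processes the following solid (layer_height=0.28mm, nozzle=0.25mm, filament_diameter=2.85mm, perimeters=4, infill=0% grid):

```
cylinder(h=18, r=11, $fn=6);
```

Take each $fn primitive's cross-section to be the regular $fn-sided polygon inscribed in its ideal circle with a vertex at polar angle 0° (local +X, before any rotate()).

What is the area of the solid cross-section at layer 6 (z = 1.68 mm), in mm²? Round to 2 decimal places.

At z = 1.68 mm: the r=11 cylinder gives a regular 6-gon of circumradius 11 (constant along its height) (area = (6/2)·11.000²·sin(360°/6) = 314.37 mm²). Overall, the cross-section is a single solid region. Net area = 314.37 mm².

314.37 mm²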